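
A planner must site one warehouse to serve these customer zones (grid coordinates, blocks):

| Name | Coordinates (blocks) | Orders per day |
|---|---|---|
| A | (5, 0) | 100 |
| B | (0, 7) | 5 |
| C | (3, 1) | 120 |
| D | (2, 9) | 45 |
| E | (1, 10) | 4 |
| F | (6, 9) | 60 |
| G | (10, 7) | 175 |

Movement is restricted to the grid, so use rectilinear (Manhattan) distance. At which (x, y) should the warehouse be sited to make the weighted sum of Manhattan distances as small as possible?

Manhattan distance separates: Σwᵢ(|x−xᵢ|+|y−yᵢ|) = Σwᵢ|x−xᵢ| + Σwᵢ|y−yᵢ|, so x and y are optimised independently as 1-D weighted medians.
Total weight W = 509; half = 254.5.
x-coordinate, sorted with cumulative weight:
  x=0 (B, w=5) cum 5
  x=1 (E, w=4) cum 9
  x=2 (D, w=45) cum 54
  x=3 (C, w=120) cum 174
  x=5 (A, w=100) cum 274  ← median
  x=6 (F, w=60) cum 334
  x=10 (G, w=175) cum 509
⇒ x* = 5
y-coordinate, sorted with cumulative weight:
  y=0 (A, w=100) cum 100
  y=1 (C, w=120) cum 220
  y=7 (B, w=5) cum 225
  y=7 (G, w=175) cum 400  ← median
  y=9 (D, w=45) cum 445
  y=9 (F, w=60) cum 505
  y=10 (E, w=4) cum 509
⇒ y* = 7

(5, 7)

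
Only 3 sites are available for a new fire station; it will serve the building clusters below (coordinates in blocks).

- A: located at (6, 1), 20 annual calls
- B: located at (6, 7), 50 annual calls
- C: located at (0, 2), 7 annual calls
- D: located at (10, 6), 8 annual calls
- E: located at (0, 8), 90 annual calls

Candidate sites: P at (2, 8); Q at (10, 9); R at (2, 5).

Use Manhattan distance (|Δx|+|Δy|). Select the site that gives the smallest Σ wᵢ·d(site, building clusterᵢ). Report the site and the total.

P, total 786 blocks

Total weighted distance at each candidate:
  P (2, 8): total = 786
  Q (10, 9): total = 1673
  R (2, 5): total = 1017
Minimum is at P with total 786 blocks.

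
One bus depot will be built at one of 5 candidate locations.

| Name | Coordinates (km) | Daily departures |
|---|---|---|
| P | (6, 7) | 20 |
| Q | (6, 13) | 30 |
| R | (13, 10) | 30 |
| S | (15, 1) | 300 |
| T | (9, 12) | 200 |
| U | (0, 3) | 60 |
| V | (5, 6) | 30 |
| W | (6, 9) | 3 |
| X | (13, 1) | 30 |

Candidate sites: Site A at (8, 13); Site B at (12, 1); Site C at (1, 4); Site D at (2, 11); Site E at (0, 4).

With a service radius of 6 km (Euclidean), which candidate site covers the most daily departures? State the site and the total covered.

Coverage radius r = 6 km; a point is covered iff (Δx)²+(Δy)² ≤ 6² = 36.
  Site A (8, 13): covers {Q, R, T, W} → 263
  Site B (12, 1): covers {S, X} → 330
  Site C (1, 4): covers {P, U, V} → 110
  Site D (2, 11): covers {P, Q, V, W} → 83
  Site E (0, 4): covers {U, V} → 90
Maximum coverage at Site B: 330 daily departures.

Site B, covering 330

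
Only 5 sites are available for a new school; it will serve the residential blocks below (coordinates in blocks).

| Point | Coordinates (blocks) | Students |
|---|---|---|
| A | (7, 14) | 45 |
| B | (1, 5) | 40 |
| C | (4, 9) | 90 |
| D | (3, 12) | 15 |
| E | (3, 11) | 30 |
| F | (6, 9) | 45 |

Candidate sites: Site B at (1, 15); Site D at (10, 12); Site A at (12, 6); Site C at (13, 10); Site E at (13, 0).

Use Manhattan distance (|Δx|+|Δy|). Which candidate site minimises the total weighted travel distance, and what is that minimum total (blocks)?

Total weighted distance at each candidate:
  Site B (1, 15): total = 2275
  Site D (10, 12): total = 2335
  Site A (12, 6): total = 3105
  Site C (13, 10): total = 2900
  Site E (13, 0): total = 4880
Minimum is at Site B with total 2275 blocks.

Site B, total 2275 blocks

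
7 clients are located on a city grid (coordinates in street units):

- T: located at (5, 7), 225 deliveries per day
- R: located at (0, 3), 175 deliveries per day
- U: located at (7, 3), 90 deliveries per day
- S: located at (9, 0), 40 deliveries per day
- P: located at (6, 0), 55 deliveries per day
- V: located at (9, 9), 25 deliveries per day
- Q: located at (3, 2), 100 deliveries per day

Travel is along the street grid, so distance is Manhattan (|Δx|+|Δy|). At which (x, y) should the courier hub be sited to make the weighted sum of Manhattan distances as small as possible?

Manhattan distance separates: Σwᵢ(|x−xᵢ|+|y−yᵢ|) = Σwᵢ|x−xᵢ| + Σwᵢ|y−yᵢ|, so x and y are optimised independently as 1-D weighted medians.
Total weight W = 710; half = 355.
x-coordinate, sorted with cumulative weight:
  x=0 (R, w=175) cum 175
  x=3 (Q, w=100) cum 275
  x=5 (T, w=225) cum 500  ← median
  x=6 (P, w=55) cum 555
  x=7 (U, w=90) cum 645
  x=9 (S, w=40) cum 685
  x=9 (V, w=25) cum 710
⇒ x* = 5
y-coordinate, sorted with cumulative weight:
  y=0 (S, w=40) cum 40
  y=0 (P, w=55) cum 95
  y=2 (Q, w=100) cum 195
  y=3 (R, w=175) cum 370  ← median
  y=3 (U, w=90) cum 460
  y=7 (T, w=225) cum 685
  y=9 (V, w=25) cum 710
⇒ y* = 3

(5, 3)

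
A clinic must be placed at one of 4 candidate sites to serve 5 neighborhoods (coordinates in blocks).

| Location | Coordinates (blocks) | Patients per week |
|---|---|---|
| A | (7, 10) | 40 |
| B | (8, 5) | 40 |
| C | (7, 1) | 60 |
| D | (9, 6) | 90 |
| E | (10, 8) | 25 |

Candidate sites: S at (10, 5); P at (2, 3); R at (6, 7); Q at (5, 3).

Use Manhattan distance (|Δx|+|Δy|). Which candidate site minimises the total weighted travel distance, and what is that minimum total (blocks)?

Total weighted distance at each candidate:
  S (10, 5): total = 1075
  P (2, 3): total = 2445
  R (6, 7): total = 1225
  Q (5, 3): total = 1680
Minimum is at S with total 1075 blocks.

S, total 1075 blocks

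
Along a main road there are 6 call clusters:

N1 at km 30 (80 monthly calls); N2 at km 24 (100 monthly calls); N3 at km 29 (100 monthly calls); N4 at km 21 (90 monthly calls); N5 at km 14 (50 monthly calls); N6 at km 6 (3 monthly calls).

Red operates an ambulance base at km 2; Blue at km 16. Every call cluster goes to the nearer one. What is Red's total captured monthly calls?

The indifferent point is the midpoint (2+16)/2 = 9; call clusters left of it (closer to Red at 2) go to Red, those right go to Blue.
  N6 at 6 (w=3) → Red
  N5 at 14 (w=50) → Blue
  N4 at 21 (w=90) → Blue
  N2 at 24 (w=100) → Blue
  N3 at 29 (w=100) → Blue
  N1 at 30 (w=80) → Blue
Red captures 3; Blue captures 420.

3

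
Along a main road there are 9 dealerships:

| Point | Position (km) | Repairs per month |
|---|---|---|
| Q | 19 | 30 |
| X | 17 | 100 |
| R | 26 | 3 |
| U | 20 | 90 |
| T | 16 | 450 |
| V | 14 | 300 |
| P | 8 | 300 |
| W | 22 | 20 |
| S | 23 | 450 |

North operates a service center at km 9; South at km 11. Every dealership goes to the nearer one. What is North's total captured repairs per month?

The indifferent point is the midpoint (9+11)/2 = 10; dealerships left of it (closer to North at 9) go to North, those right go to South.
  P at 8 (w=300) → North
  V at 14 (w=300) → South
  T at 16 (w=450) → South
  X at 17 (w=100) → South
  Q at 19 (w=30) → South
  U at 20 (w=90) → South
  W at 22 (w=20) → South
  S at 23 (w=450) → South
  R at 26 (w=3) → South
North captures 300; South captures 1443.

300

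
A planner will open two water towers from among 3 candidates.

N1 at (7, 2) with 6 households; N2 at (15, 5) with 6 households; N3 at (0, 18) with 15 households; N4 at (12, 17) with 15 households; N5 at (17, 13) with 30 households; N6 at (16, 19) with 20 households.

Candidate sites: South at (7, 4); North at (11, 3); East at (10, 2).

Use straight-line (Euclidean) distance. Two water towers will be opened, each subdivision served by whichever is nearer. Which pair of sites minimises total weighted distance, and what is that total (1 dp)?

Evaluate every pair (each demand assigned to the nearer of the two):
  {South, North}: total = 1167.7
  {North, East}: total = 1219.5
  {South, East}: total = 1231.7
Best pair: {South, North} with total 1167.7.

{South, North}, total 1167.7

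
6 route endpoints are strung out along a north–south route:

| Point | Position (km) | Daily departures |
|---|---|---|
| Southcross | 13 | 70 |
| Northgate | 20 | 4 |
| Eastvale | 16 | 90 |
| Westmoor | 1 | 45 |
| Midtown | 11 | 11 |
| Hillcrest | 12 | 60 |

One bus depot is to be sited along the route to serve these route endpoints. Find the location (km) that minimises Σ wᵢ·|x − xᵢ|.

x = 13

For a sum of weighted absolute distances on a line, the optimum is the weighted median (not the mean). Total weight W = 280; half-weight = 140.
Sort by position and accumulate weight:
  km 1 (Westmoor, w=45) → cum 45
  km 11 (Midtown, w=11) → cum 56
  km 12 (Hillcrest, w=60) → cum 116
  km 13 (Southcross, w=70) → cum 186  ≥ 140 → median here
  km 16 (Eastvale, w=90) → cum 276
  km 20 (Northgate, w=4) → cum 280
Optimal location: km 13.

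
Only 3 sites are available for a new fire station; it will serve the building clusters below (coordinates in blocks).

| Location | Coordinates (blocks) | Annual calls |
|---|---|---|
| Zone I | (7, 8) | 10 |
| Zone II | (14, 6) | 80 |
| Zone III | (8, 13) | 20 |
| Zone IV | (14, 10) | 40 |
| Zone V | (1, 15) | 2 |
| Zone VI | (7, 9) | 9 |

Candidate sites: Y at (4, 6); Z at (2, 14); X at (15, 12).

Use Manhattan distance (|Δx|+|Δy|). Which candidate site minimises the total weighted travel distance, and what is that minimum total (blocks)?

Total weighted distance at each candidate:
  Y (4, 6): total = 1708
  Z (2, 14): total = 2584
  X (15, 12): total = 1093
Minimum is at X with total 1093 blocks.

X, total 1093 blocks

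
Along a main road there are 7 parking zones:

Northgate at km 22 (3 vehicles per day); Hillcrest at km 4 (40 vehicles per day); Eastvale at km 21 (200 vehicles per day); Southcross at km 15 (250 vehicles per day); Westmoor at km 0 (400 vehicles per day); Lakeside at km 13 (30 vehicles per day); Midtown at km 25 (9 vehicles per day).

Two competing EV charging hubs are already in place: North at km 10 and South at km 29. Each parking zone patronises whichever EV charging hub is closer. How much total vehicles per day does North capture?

The indifferent point is the midpoint (10+29)/2 = 19.5; parking zones left of it (closer to North at 10) go to North, those right go to South.
  Westmoor at 0 (w=400) → North
  Hillcrest at 4 (w=40) → North
  Lakeside at 13 (w=30) → North
  Southcross at 15 (w=250) → North
  Eastvale at 21 (w=200) → South
  Northgate at 22 (w=3) → South
  Midtown at 25 (w=9) → South
North captures 720; South captures 212.

720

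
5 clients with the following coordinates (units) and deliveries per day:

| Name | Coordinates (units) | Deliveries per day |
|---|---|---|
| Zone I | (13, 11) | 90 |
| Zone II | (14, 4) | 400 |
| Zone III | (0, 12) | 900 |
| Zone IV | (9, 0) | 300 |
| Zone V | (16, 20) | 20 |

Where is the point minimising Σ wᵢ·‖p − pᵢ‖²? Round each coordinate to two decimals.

(5.73, 8.06)

The minimiser of Σwᵢ‖p−pᵢ‖² is the weighted centroid p* = (Σwᵢpᵢ)/(Σwᵢ).
Σwᵢ = 1710.
Σwᵢxᵢ = 90·13 + 400·14 + 900·0 + 300·9 + 20·16 = 9790.
Σwᵢyᵢ = 90·11 + 400·4 + 900·12 + 300·0 + 20·20 = 13790.
x* = 9790/1710 = 5.73, y* = 13790/1710 = 8.06.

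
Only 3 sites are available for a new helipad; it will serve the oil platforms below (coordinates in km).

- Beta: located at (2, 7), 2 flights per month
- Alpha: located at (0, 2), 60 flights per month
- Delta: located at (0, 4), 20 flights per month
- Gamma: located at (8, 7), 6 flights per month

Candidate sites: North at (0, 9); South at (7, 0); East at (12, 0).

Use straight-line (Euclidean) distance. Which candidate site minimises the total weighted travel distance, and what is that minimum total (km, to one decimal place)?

North, total 575.1 km

Total weighted distance at each candidate:
  North (0, 9): total = 575.1
  South (7, 0): total = 657.7
  East (12, 0): total = 1055.7
Minimum is at North with total 575.1 km.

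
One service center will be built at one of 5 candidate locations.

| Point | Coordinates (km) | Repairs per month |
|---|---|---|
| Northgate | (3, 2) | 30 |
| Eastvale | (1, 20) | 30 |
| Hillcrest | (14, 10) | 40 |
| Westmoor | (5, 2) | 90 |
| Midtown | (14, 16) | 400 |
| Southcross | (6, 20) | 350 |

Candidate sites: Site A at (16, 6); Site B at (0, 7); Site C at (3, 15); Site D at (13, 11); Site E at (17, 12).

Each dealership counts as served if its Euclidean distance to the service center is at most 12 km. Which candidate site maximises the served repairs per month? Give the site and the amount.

Coverage radius r = 12 km; a point is covered iff (Δx)²+(Δy)² ≤ 12² = 144.
  Site A (16, 6): covers {Hillcrest, Westmoor, Midtown} → 530
  Site B (0, 7): covers {Northgate, Westmoor} → 120
  Site C (3, 15): covers {Eastvale, Midtown, Southcross} → 780
  Site D (13, 11): covers {Hillcrest, Midtown, Southcross} → 790
  Site E (17, 12): covers {Hillcrest, Midtown} → 440
Maximum coverage at Site D: 790 repairs per month.

Site D, covering 790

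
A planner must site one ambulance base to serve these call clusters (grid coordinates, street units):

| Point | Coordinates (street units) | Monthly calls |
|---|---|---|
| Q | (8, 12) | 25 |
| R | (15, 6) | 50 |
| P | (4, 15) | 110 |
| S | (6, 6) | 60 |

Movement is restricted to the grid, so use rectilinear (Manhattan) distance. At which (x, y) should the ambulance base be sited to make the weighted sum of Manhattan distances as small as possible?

(6, 12)

Manhattan distance separates: Σwᵢ(|x−xᵢ|+|y−yᵢ|) = Σwᵢ|x−xᵢ| + Σwᵢ|y−yᵢ|, so x and y are optimised independently as 1-D weighted medians.
Total weight W = 245; half = 122.5.
x-coordinate, sorted with cumulative weight:
  x=4 (P, w=110) cum 110
  x=6 (S, w=60) cum 170  ← median
  x=8 (Q, w=25) cum 195
  x=15 (R, w=50) cum 245
⇒ x* = 6
y-coordinate, sorted with cumulative weight:
  y=6 (R, w=50) cum 50
  y=6 (S, w=60) cum 110
  y=12 (Q, w=25) cum 135  ← median
  y=15 (P, w=110) cum 245
⇒ y* = 12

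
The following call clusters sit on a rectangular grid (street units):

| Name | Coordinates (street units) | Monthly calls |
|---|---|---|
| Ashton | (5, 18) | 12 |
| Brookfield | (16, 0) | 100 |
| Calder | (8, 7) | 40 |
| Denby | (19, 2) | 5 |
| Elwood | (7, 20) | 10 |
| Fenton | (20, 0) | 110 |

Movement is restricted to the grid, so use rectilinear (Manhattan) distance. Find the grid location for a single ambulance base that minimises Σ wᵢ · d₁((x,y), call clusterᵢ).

(16, 0)

Manhattan distance separates: Σwᵢ(|x−xᵢ|+|y−yᵢ|) = Σwᵢ|x−xᵢ| + Σwᵢ|y−yᵢ|, so x and y are optimised independently as 1-D weighted medians.
Total weight W = 277; half = 138.5.
x-coordinate, sorted with cumulative weight:
  x=5 (Ashton, w=12) cum 12
  x=7 (Elwood, w=10) cum 22
  x=8 (Calder, w=40) cum 62
  x=16 (Brookfield, w=100) cum 162  ← median
  x=19 (Denby, w=5) cum 167
  x=20 (Fenton, w=110) cum 277
⇒ x* = 16
y-coordinate, sorted with cumulative weight:
  y=0 (Brookfield, w=100) cum 100
  y=0 (Fenton, w=110) cum 210  ← median
  y=2 (Denby, w=5) cum 215
  y=7 (Calder, w=40) cum 255
  y=18 (Ashton, w=12) cum 267
  y=20 (Elwood, w=10) cum 277
⇒ y* = 0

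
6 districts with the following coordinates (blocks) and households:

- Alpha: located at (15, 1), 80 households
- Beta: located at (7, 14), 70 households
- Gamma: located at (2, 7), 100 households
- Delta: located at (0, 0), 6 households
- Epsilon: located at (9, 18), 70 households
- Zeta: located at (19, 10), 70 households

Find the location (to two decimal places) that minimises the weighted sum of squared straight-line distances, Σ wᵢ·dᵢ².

The minimiser of Σwᵢ‖p−pᵢ‖² is the weighted centroid p* = (Σwᵢpᵢ)/(Σwᵢ).
Σwᵢ = 396.
Σwᵢxᵢ = 80·15 + 70·7 + 100·2 + 6·0 + 70·9 + 70·19 = 3850.
Σwᵢyᵢ = 80·1 + 70·14 + 100·7 + 6·0 + 70·18 + 70·10 = 3720.
x* = 3850/396 = 9.72, y* = 3720/396 = 9.39.

(9.72, 9.39)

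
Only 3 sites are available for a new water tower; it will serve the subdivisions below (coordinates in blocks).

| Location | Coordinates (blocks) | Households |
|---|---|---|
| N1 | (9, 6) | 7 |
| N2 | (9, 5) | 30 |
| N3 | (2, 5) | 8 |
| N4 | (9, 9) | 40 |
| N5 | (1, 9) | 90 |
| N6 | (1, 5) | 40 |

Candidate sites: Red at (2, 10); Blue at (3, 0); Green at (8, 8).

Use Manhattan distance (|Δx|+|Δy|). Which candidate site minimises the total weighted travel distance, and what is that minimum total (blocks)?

Red, total 1217 blocks

Total weighted distance at each candidate:
  Red (2, 10): total = 1217
  Blue (3, 0): total = 2332
  Green (8, 8): total = 1413
Minimum is at Red with total 1217 blocks.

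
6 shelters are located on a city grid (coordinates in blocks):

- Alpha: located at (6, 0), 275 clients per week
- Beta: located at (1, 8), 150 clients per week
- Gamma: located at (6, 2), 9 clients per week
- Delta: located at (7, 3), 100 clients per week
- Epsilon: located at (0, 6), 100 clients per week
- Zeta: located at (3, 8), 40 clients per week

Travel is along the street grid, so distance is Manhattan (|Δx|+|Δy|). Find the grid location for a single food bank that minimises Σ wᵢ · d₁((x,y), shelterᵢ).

(6, 3)

Manhattan distance separates: Σwᵢ(|x−xᵢ|+|y−yᵢ|) = Σwᵢ|x−xᵢ| + Σwᵢ|y−yᵢ|, so x and y are optimised independently as 1-D weighted medians.
Total weight W = 674; half = 337.
x-coordinate, sorted with cumulative weight:
  x=0 (Epsilon, w=100) cum 100
  x=1 (Beta, w=150) cum 250
  x=3 (Zeta, w=40) cum 290
  x=6 (Alpha, w=275) cum 565  ← median
  x=6 (Gamma, w=9) cum 574
  x=7 (Delta, w=100) cum 674
⇒ x* = 6
y-coordinate, sorted with cumulative weight:
  y=0 (Alpha, w=275) cum 275
  y=2 (Gamma, w=9) cum 284
  y=3 (Delta, w=100) cum 384  ← median
  y=6 (Epsilon, w=100) cum 484
  y=8 (Beta, w=150) cum 634
  y=8 (Zeta, w=40) cum 674
⇒ y* = 3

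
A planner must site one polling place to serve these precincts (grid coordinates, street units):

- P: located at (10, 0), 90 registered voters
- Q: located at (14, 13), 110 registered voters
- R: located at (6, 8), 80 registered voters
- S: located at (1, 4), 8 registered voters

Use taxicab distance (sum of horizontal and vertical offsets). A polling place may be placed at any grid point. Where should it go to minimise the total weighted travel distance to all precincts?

Manhattan distance separates: Σwᵢ(|x−xᵢ|+|y−yᵢ|) = Σwᵢ|x−xᵢ| + Σwᵢ|y−yᵢ|, so x and y are optimised independently as 1-D weighted medians.
Total weight W = 288; half = 144.
x-coordinate, sorted with cumulative weight:
  x=1 (S, w=8) cum 8
  x=6 (R, w=80) cum 88
  x=10 (P, w=90) cum 178  ← median
  x=14 (Q, w=110) cum 288
⇒ x* = 10
y-coordinate, sorted with cumulative weight:
  y=0 (P, w=90) cum 90
  y=4 (S, w=8) cum 98
  y=8 (R, w=80) cum 178  ← median
  y=13 (Q, w=110) cum 288
⇒ y* = 8

(10, 8)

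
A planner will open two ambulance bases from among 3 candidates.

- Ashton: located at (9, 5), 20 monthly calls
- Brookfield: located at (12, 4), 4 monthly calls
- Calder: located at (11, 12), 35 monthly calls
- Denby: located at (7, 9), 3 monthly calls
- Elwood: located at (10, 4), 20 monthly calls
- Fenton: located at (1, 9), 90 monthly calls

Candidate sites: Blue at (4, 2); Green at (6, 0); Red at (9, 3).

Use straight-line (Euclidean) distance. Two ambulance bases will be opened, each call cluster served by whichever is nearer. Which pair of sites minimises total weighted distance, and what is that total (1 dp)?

Evaluate every pair (each demand assigned to the nearer of the two):
  {Blue, Red}: total = 1108.0
  {Green, Red}: total = 1322.6
  {Blue, Green}: total = 1394.1
Best pair: {Blue, Red} with total 1108.0.

{Blue, Red}, total 1108.0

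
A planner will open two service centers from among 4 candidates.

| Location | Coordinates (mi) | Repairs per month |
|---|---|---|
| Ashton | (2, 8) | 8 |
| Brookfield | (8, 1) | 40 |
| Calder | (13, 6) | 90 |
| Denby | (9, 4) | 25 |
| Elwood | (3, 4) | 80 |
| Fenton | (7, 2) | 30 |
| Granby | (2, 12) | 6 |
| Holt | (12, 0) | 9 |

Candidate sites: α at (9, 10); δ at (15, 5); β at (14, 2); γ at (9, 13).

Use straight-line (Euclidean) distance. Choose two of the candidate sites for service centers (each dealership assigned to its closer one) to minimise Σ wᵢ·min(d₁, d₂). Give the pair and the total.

{α, δ}, total 1754.3

Evaluate every pair (each demand assigned to the nearer of the two):
  {α, δ}: total = 1754.3
  {α, β}: total = 1765.2
  {δ, β}: total = 1904.4
  {β, γ}: total = 1961.1
  {δ, γ}: total = 1961.2
  {α, γ}: total = 2142.2
Best pair: {α, δ} with total 1754.3.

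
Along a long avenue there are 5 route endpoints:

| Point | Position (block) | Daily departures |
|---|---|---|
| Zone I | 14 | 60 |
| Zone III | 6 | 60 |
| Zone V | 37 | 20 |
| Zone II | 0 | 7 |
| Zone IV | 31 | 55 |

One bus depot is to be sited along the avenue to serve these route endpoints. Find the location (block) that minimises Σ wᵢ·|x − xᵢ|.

For a sum of weighted absolute distances on a line, the optimum is the weighted median (not the mean). Total weight W = 202; half-weight = 101.
Sort by position and accumulate weight:
  block 0 (Zone II, w=7) → cum 7
  block 6 (Zone III, w=60) → cum 67
  block 14 (Zone I, w=60) → cum 127  ≥ 101 → median here
  block 31 (Zone IV, w=55) → cum 182
  block 37 (Zone V, w=20) → cum 202
Optimal location: block 14.

x = 14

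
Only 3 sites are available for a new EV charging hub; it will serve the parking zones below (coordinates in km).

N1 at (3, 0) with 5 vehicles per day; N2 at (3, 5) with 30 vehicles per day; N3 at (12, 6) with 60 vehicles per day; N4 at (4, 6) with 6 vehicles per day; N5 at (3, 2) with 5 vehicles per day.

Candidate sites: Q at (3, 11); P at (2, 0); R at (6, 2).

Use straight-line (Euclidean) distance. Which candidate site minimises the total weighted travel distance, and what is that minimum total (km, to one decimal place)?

R, total 619.8 km

Total weighted distance at each candidate:
  Q (3, 11): total = 928.3
  P (2, 0): total = 906.8
  R (6, 2): total = 619.8
Minimum is at R with total 619.8 km.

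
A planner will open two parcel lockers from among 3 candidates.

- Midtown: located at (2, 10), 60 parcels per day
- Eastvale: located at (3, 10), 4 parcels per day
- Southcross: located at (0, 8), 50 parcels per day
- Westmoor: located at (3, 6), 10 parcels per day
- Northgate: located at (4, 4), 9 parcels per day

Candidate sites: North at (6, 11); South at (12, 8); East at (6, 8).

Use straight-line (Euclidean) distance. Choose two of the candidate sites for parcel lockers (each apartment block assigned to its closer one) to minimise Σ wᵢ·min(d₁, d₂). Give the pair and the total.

Evaluate every pair (each demand assigned to the nearer of the two):
  {North, East}: total = 636.3
  {South, East}: total = 659.1
  {North, South}: total = 719.3
Best pair: {North, East} with total 636.3.

{North, East}, total 636.3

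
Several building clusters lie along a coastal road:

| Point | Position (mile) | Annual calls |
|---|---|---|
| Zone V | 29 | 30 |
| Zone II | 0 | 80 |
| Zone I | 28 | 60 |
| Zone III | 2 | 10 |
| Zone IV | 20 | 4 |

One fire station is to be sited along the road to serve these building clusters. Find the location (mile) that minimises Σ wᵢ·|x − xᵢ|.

x = 20

For a sum of weighted absolute distances on a line, the optimum is the weighted median (not the mean). Total weight W = 184; half-weight = 92.
Sort by position and accumulate weight:
  mile 0 (Zone II, w=80) → cum 80
  mile 2 (Zone III, w=10) → cum 90
  mile 20 (Zone IV, w=4) → cum 94  ≥ 92 → median here
  mile 28 (Zone I, w=60) → cum 154
  mile 29 (Zone V, w=30) → cum 184
Optimal location: mile 20.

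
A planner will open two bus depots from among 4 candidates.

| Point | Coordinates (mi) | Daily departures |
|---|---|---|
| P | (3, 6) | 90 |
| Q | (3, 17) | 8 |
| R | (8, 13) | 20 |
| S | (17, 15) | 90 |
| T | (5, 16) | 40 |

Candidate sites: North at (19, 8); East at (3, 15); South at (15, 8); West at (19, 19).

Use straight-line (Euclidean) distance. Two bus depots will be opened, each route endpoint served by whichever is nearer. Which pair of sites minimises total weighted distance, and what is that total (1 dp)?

{East, West}, total 1425.6

Evaluate every pair (each demand assigned to the nearer of the two):
  {East, West}: total = 1425.6
  {North, East}: total = 1678.4
  {East, South}: total = 1678.4
  {South, West}: total = 2301.7
  {North, South}: total = 2554.4
  {North, West}: total = 2797.1
Best pair: {East, West} with total 1425.6.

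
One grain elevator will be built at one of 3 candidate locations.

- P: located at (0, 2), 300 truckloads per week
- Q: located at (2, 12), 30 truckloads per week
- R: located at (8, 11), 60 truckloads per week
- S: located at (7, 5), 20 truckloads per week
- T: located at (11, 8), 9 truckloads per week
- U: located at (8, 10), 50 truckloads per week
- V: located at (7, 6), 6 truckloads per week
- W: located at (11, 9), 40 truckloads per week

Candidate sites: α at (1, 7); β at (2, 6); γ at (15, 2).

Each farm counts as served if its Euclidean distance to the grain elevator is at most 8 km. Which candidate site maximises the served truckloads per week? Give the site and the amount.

Coverage radius r = 8 km; a point is covered iff (Δx)²+(Δy)² ≤ 8² = 64.
  α (1, 7): covers {P, Q, S, U, V} → 406
  β (2, 6): covers {P, Q, R, S, U, V} → 466
  γ (15, 2): covers {T} → 9
Maximum coverage at β: 466 truckloads per week.

β, covering 466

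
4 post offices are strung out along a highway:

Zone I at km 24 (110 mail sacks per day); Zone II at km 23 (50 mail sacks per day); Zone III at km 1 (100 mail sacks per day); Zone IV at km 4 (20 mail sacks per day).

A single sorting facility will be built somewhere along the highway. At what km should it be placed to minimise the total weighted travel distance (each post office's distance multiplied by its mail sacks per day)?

x = 23

For a sum of weighted absolute distances on a line, the optimum is the weighted median (not the mean). Total weight W = 280; half-weight = 140.
Sort by position and accumulate weight:
  km 1 (Zone III, w=100) → cum 100
  km 4 (Zone IV, w=20) → cum 120
  km 23 (Zone II, w=50) → cum 170  ≥ 140 → median here
  km 24 (Zone I, w=110) → cum 280
Optimal location: km 23.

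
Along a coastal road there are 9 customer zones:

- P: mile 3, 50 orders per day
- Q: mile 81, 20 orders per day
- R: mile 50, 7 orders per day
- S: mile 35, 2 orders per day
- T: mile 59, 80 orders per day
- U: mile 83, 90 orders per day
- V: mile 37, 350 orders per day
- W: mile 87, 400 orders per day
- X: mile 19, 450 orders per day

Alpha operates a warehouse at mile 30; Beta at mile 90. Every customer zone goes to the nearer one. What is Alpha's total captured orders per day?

The indifferent point is the midpoint (30+90)/2 = 60; customer zones left of it (closer to Alpha at 30) go to Alpha, those right go to Beta.
  P at 3 (w=50) → Alpha
  X at 19 (w=450) → Alpha
  S at 35 (w=2) → Alpha
  V at 37 (w=350) → Alpha
  R at 50 (w=7) → Alpha
  T at 59 (w=80) → Alpha
  Q at 81 (w=20) → Beta
  U at 83 (w=90) → Beta
  W at 87 (w=400) → Beta
Alpha captures 939; Beta captures 510.

939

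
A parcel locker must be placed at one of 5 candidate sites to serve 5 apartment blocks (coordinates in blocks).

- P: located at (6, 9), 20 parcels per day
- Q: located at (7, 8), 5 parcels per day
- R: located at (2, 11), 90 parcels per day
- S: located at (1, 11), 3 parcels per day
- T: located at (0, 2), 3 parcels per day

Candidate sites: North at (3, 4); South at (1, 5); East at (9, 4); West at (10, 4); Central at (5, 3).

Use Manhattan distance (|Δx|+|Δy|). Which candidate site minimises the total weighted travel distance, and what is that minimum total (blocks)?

South, total 885 blocks

Total weighted distance at each candidate:
  North (3, 4): total = 962
  South (1, 5): total = 885
  East (9, 4): total = 1528
  West (10, 4): total = 1649
  Central (5, 3): total = 1219
Minimum is at South with total 885 blocks.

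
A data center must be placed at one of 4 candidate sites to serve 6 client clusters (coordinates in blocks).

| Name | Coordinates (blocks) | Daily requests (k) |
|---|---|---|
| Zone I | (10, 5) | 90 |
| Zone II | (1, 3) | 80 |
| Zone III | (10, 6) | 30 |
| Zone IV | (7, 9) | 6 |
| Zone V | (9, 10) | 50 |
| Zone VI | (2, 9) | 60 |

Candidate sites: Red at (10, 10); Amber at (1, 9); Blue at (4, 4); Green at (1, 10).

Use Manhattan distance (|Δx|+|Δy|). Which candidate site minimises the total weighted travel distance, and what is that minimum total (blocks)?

Total weighted distance at each candidate:
  Red (10, 10): total = 2464
  Amber (1, 9): total = 2556
  Blue (4, 4): total = 2208
  Green (1, 10): total = 2772
Minimum is at Blue with total 2208 blocks.

Blue, total 2208 blocks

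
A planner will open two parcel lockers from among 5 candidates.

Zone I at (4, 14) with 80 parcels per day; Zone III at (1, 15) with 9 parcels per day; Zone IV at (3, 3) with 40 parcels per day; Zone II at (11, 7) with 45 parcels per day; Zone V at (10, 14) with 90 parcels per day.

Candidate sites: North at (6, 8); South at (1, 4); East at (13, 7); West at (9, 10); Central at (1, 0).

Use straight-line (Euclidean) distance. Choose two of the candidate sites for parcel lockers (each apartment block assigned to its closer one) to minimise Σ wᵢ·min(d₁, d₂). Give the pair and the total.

{South, West}, total 1219.9

Evaluate every pair (each demand assigned to the nearer of the two):
  {South, West}: total = 1219.9
  {West, Central}: total = 1274.7
  {North, West}: total = 1350.0
  {East, West}: total = 1427.0
  {North, South}: total = 1551.3
  {North, East}: total = 1555.6
  {North, Central}: total = 1606.1
  {South, East}: total = 1799.1
  {East, Central}: total = 1961.6
  {South, Central}: total = 2704.3
Best pair: {South, West} with total 1219.9.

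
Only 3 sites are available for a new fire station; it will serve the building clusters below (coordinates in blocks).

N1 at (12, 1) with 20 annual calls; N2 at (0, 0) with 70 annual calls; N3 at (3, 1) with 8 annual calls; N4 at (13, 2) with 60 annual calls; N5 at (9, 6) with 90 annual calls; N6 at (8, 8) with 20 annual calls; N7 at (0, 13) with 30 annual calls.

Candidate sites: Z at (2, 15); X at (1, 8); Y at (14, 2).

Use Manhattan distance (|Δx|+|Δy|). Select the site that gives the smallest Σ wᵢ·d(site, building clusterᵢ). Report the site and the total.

Y, total 3136 blocks

Total weighted distance at each candidate:
  Z (2, 15): total = 5050
  X (1, 8): total = 3362
  Y (14, 2): total = 3136
Minimum is at Y with total 3136 blocks.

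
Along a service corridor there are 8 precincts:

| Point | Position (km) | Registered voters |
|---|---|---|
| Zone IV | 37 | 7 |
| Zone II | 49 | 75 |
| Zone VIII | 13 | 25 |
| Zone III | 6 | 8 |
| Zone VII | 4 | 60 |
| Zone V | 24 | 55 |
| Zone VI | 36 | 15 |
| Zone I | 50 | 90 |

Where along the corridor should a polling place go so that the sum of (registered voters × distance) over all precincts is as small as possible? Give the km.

For a sum of weighted absolute distances on a line, the optimum is the weighted median (not the mean). Total weight W = 335; half-weight = 167.5.
Sort by position and accumulate weight:
  km 4 (Zone VII, w=60) → cum 60
  km 6 (Zone III, w=8) → cum 68
  km 13 (Zone VIII, w=25) → cum 93
  km 24 (Zone V, w=55) → cum 148
  km 36 (Zone VI, w=15) → cum 163
  km 37 (Zone IV, w=7) → cum 170  ≥ 167.5 → median here
  km 49 (Zone II, w=75) → cum 245
  km 50 (Zone I, w=90) → cum 335
Optimal location: km 37.

x = 37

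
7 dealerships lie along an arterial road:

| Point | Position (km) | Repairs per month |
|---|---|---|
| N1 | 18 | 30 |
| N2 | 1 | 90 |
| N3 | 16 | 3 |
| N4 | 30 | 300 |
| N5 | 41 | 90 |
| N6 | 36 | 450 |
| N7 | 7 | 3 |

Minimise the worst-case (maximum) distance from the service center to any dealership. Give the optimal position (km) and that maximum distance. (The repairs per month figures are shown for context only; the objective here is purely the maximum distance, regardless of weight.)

location 21, max distance 20

The 1-center on a line is the midpoint of the two extreme points: leftmost at 1, rightmost at 41.
Optimal location = (1 + 41)/2 = 21; maximum distance = (41 − 1)/2 = 20.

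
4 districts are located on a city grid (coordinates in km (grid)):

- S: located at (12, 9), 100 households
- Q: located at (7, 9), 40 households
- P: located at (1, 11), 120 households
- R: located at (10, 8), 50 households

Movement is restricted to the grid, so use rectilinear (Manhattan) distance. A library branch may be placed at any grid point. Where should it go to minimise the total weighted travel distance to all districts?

(7, 9)

Manhattan distance separates: Σwᵢ(|x−xᵢ|+|y−yᵢ|) = Σwᵢ|x−xᵢ| + Σwᵢ|y−yᵢ|, so x and y are optimised independently as 1-D weighted medians.
Total weight W = 310; half = 155.
x-coordinate, sorted with cumulative weight:
  x=1 (P, w=120) cum 120
  x=7 (Q, w=40) cum 160  ← median
  x=10 (R, w=50) cum 210
  x=12 (S, w=100) cum 310
⇒ x* = 7
y-coordinate, sorted with cumulative weight:
  y=8 (R, w=50) cum 50
  y=9 (S, w=100) cum 150
  y=9 (Q, w=40) cum 190  ← median
  y=11 (P, w=120) cum 310
⇒ y* = 9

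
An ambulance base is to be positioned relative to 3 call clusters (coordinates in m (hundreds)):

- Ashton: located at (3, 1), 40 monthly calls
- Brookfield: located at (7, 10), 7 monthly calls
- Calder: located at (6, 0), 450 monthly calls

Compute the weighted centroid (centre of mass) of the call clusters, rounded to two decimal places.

The minimiser of Σwᵢ‖p−pᵢ‖² is the weighted centroid p* = (Σwᵢpᵢ)/(Σwᵢ).
Σwᵢ = 497.
Σwᵢxᵢ = 40·3 + 7·7 + 450·6 = 2869.
Σwᵢyᵢ = 40·1 + 7·10 + 450·0 = 110.
x* = 2869/497 = 5.77, y* = 110/497 = 0.22.

(5.77, 0.22)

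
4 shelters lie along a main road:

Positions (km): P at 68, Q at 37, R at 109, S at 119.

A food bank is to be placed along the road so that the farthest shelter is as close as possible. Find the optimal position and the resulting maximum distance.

location 78, max distance 41

The 1-center on a line is the midpoint of the two extreme points: leftmost at 37, rightmost at 119.
Optimal location = (37 + 119)/2 = 78; maximum distance = (119 − 37)/2 = 41.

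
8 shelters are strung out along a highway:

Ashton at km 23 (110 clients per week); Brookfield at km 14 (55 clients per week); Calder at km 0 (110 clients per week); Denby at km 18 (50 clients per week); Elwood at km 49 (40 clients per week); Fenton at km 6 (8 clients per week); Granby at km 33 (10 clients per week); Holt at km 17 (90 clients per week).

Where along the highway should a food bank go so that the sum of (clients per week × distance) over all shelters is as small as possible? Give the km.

For a sum of weighted absolute distances on a line, the optimum is the weighted median (not the mean). Total weight W = 473; half-weight = 236.5.
Sort by position and accumulate weight:
  km 0 (Calder, w=110) → cum 110
  km 6 (Fenton, w=8) → cum 118
  km 14 (Brookfield, w=55) → cum 173
  km 17 (Holt, w=90) → cum 263  ≥ 236.5 → median here
  km 18 (Denby, w=50) → cum 313
  km 23 (Ashton, w=110) → cum 423
  km 33 (Granby, w=10) → cum 433
  km 49 (Elwood, w=40) → cum 473
Optimal location: km 17.

x = 17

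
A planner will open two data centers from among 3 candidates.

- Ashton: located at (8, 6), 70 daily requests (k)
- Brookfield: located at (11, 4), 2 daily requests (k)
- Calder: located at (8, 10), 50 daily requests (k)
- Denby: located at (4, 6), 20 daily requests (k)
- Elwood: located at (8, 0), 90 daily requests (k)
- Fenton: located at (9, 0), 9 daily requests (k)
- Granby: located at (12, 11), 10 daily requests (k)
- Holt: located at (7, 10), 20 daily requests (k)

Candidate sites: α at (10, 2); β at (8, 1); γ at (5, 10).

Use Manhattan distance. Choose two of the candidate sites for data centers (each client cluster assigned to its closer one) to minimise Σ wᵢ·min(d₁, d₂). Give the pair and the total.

Evaluate every pair (each demand assigned to the nearer of the two):
  {β, γ}: total = 840
  {α, γ}: total = 1183
  {α, β}: total = 1404
Best pair: {β, γ} with total 840.

{β, γ}, total 840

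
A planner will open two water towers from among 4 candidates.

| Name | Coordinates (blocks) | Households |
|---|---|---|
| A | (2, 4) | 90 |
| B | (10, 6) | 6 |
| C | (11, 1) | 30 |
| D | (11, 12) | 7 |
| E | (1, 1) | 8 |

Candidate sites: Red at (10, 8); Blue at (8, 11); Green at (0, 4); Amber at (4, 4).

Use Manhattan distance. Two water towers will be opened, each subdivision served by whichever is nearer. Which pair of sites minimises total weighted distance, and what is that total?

{Red, Green}, total 499

Evaluate every pair (each demand assigned to the nearer of the two):
  {Red, Green}: total = 499
  {Red, Amber}: total = 515
  {Blue, Amber}: total = 598
  {Green, Amber}: total = 665
  {Blue, Green}: total = 672
  {Red, Blue}: total = 1488
Best pair: {Red, Green} with total 499.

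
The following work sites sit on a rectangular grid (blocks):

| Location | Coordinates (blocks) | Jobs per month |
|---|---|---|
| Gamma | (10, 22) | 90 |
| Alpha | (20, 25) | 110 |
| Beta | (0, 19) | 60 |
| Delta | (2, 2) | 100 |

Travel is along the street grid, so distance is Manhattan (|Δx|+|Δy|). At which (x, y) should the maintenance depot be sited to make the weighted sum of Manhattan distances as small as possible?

Manhattan distance separates: Σwᵢ(|x−xᵢ|+|y−yᵢ|) = Σwᵢ|x−xᵢ| + Σwᵢ|y−yᵢ|, so x and y are optimised independently as 1-D weighted medians.
Total weight W = 360; half = 180.
x-coordinate, sorted with cumulative weight:
  x=0 (Beta, w=60) cum 60
  x=2 (Delta, w=100) cum 160
  x=10 (Gamma, w=90) cum 250  ← median
  x=20 (Alpha, w=110) cum 360
⇒ x* = 10
y-coordinate, sorted with cumulative weight:
  y=2 (Delta, w=100) cum 100
  y=19 (Beta, w=60) cum 160
  y=22 (Gamma, w=90) cum 250  ← median
  y=25 (Alpha, w=110) cum 360
⇒ y* = 22

(10, 22)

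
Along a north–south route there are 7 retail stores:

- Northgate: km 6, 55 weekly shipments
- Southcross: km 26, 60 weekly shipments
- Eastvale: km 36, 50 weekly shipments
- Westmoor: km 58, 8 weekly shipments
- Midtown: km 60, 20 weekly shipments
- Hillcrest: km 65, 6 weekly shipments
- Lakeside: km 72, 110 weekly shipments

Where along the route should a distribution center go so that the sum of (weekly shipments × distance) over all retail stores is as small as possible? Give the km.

x = 36

For a sum of weighted absolute distances on a line, the optimum is the weighted median (not the mean). Total weight W = 309; half-weight = 154.5.
Sort by position and accumulate weight:
  km 6 (Northgate, w=55) → cum 55
  km 26 (Southcross, w=60) → cum 115
  km 36 (Eastvale, w=50) → cum 165  ≥ 154.5 → median here
  km 58 (Westmoor, w=8) → cum 173
  km 60 (Midtown, w=20) → cum 193
  km 65 (Hillcrest, w=6) → cum 199
  km 72 (Lakeside, w=110) → cum 309
Optimal location: km 36.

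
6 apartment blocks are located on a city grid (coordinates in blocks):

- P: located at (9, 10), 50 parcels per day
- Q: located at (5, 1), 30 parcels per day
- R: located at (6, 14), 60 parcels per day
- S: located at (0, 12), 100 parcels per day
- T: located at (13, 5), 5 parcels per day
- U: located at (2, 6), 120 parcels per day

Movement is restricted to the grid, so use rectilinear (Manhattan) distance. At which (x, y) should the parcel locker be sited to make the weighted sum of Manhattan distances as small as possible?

Manhattan distance separates: Σwᵢ(|x−xᵢ|+|y−yᵢ|) = Σwᵢ|x−xᵢ| + Σwᵢ|y−yᵢ|, so x and y are optimised independently as 1-D weighted medians.
Total weight W = 365; half = 182.5.
x-coordinate, sorted with cumulative weight:
  x=0 (S, w=100) cum 100
  x=2 (U, w=120) cum 220  ← median
  x=5 (Q, w=30) cum 250
  x=6 (R, w=60) cum 310
  x=9 (P, w=50) cum 360
  x=13 (T, w=5) cum 365
⇒ x* = 2
y-coordinate, sorted with cumulative weight:
  y=1 (Q, w=30) cum 30
  y=5 (T, w=5) cum 35
  y=6 (U, w=120) cum 155
  y=10 (P, w=50) cum 205  ← median
  y=12 (S, w=100) cum 305
  y=14 (R, w=60) cum 365
⇒ y* = 10

(2, 10)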